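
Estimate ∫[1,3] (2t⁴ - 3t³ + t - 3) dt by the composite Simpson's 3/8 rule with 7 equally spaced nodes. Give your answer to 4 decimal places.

h = (3 − 1)/6 = 0.333333.
Nodes t₀,…,t₆ = 1, 1.333333, 1.666667, 2, 2.333333, 2.666667, 3.
f(t) = 2t⁴ - 3t³ + t - 3: f₀=-3, f₁=-2.456790, f₂=0.209877, f₃=7, f₄=20.506173, f₅=43.913580, f₆=81.
(3h/8)·[f₀ + 3f₁ + 3f₂ + 2f₃ + 3f₄ + 3f₅ + f₆] = 0.125·(278.518519) = 34.8148.

34.8148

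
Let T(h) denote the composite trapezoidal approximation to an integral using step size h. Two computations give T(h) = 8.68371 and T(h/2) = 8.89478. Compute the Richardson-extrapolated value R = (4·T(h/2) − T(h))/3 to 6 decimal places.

R = (4·T(h/2) − T(h)) / 3 = (4·8.89478 − 8.68371)/3 = (26.89541)/3 = 8.965137.

8.965137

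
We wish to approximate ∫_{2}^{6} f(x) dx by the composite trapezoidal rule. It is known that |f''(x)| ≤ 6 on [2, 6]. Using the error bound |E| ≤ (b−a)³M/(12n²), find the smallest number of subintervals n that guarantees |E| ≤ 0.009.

Need 384/(12n²) ≤ 0.009.
n² ≥ 384/(12·0.009) = 3555.56 ⇒ n ≥ 59.6285, so the smallest n is 60.

60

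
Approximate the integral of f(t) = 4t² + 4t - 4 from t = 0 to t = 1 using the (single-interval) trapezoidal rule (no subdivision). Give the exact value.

0

T = (b−a)/2 · [f(0) + f(1)] = 0.5·[(-4) + 4] = 0.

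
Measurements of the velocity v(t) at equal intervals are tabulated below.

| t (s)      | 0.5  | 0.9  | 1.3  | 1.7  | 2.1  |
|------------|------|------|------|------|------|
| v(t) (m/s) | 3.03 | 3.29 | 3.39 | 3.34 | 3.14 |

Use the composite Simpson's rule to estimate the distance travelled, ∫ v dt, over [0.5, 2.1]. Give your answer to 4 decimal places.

h = 0.4, n = 4.
(h/3)·[y₀ + 4y₁ + 2y₂ + 4y₃ + y₄] = 0.133333·(39.47) = 5.2627.

5.2627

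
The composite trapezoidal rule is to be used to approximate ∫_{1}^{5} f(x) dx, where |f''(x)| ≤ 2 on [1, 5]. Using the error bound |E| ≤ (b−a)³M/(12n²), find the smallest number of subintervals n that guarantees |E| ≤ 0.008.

Need 128/(12n²) ≤ 0.008.
n² ≥ 128/(12·0.008) = 1333.33 ⇒ n ≥ 36.5148, so the smallest n is 37.

37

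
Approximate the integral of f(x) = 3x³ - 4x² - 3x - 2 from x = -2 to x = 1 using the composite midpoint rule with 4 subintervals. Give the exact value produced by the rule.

-23.5546875

h = (1 − (-2))/4 = 0.75.
Midpoints m₁,…,m₄ = -1.625, -0.875, -0.125, 0.625.
f(m₁)=-20.560546875, f(m₂)=-4.447265625, f(m₃)=-1.693359375, f(m₄)=-4.705078125.
h·[f(m₁) + f(m₂) + f(m₃) + f(m₄)] = 0.75·(-31.40625) = -23.5546875.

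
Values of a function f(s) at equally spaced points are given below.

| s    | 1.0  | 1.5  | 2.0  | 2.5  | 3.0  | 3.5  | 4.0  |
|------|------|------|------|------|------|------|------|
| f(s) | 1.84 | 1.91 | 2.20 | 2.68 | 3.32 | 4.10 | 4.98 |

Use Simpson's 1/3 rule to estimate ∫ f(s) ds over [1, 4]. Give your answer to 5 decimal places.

h = 0.5, n = 6.
(h/3)·[y₀ + 4y₁ + 2y₂ + 4y₃ + 2y₄ + 4y₅ + y₆] = 0.166667·(52.62) = 8.77000.

8.77000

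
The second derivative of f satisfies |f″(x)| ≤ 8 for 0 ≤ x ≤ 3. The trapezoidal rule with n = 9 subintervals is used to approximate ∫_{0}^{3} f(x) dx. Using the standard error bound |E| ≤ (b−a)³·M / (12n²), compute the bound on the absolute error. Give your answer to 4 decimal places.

0.2222

|E| ≤ (3)³·8 / (12·9²) = 216/972 = 0.2222.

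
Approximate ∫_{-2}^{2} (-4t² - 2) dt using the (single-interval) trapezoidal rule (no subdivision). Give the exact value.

-72

T = (b−a)/2 · [f(-2) + f(2)] = 2·[(-18) + (-18)] = -72.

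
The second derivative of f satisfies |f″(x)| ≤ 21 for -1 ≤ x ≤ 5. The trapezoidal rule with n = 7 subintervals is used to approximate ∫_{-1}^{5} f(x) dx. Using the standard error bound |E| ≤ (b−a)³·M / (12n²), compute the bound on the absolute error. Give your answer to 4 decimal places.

7.7143

|E| ≤ (6)³·21 / (12·7²) = 4536/588 = 7.7143.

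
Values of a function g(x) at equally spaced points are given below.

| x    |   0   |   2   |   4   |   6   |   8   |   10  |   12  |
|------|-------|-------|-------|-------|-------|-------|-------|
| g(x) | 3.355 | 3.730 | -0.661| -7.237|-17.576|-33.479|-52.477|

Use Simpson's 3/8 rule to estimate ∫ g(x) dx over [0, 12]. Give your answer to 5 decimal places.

-155.66550

h = 2, n = 6.
(3h/8)·[y₀ + 3y₁ + 3y₂ + 2y₃ + 3y₄ + 3y₅ + y₆] = 0.75·(-207.554) = -155.66550.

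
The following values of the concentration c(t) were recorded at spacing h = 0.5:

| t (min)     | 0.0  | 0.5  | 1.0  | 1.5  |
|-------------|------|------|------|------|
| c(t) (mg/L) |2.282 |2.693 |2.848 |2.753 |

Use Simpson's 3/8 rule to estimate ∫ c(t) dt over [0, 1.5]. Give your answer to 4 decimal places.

4.0609

h = 0.5, n = 3.
(3h/8)·[y₀ + 3y₁ + 3y₂ + y₃] = 0.1875·(21.658) = 4.0609.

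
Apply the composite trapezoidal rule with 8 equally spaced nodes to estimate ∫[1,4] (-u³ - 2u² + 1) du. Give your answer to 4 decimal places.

-103.6224

h = (4 − 1)/7 = 0.428571.
Nodes u₀,…,u₇ = 1, 1.428571, 1.857143, 2.285714, 2.714286, 3.142857, 3.571429, 4.
f(u) = -u³ - 2u² + 1: f₀=-2, f₁=-5.997085, f₂=-12.303207, f₃=-21.390671, f₄=-33.731778, f₅=-49.798834, f₆=-70.064140, f₇=-95.
(h/2)·[f₀ + 2f₁ + 2f₂ + 2f₃ + 2f₄ + 2f₅ + 2f₆ + f₇] = 0.214286·(-483.571429) = -103.6224.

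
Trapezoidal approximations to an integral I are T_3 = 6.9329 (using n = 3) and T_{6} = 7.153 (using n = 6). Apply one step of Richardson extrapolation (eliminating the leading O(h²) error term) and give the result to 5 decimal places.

R = (4·T_{6} − T_3) / 3 = (4·7.153 − 6.9329)/3 = (21.6791)/3 = 7.22637.

7.22637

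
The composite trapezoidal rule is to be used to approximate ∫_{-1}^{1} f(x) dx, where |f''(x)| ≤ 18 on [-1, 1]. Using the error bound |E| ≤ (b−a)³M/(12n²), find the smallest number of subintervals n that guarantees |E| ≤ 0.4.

6

Need 144/(12n²) ≤ 0.4.
n² ≥ 144/(12·0.4) = 30 ⇒ n ≥ 5.4772, so the smallest n is 6.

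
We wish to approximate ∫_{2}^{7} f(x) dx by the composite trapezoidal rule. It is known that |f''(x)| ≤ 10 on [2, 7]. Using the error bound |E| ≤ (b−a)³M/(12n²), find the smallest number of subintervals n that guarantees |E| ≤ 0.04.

52

Need 1250/(12n²) ≤ 0.04.
n² ≥ 1250/(12·0.04) = 2604.17 ⇒ n ≥ 51.0310, so the smallest n is 52.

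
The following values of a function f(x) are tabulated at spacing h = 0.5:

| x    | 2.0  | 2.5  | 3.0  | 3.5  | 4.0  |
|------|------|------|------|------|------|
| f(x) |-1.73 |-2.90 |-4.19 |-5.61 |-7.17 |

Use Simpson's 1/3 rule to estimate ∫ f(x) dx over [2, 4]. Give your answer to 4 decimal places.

-8.5533

h = 0.5, n = 4.
(h/3)·[y₀ + 4y₁ + 2y₂ + 4y₃ + y₄] = 0.166667·(-51.32) = -8.5533.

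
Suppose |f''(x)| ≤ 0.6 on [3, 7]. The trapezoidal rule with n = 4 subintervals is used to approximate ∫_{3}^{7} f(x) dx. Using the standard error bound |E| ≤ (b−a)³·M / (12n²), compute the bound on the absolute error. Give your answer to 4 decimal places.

|E| ≤ (4)³·0.6 / (12·4²) = 38.4/192 = 0.2000.

0.2000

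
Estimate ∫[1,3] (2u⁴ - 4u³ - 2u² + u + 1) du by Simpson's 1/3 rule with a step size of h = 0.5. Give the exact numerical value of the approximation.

h = (3 − 1)/4 = 0.5.
Nodes u₀,…,u₄ = 1, 1.5, 2, 2.5, 3.
f(u) = 2u⁴ - 4u³ - 2u² + u + 1: f₀=-2, f₁=-5.375, f₂=-5, f₃=6.625, f₄=40.
(h/3)·[f₀ + 4f₁ + 2f₂ + 4f₃ + f₄] = 0.166667·(33) = 5.5.

5.5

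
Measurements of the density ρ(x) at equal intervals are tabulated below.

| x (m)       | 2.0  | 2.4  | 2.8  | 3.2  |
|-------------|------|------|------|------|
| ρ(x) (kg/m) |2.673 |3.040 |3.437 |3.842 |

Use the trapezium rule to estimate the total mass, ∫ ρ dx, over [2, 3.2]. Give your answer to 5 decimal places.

h = 0.4, n = 3.
(h/2)·[y₀ + 2y₁ + 2y₂ + y₃] = 0.2·(19.469) = 3.89380.

3.89380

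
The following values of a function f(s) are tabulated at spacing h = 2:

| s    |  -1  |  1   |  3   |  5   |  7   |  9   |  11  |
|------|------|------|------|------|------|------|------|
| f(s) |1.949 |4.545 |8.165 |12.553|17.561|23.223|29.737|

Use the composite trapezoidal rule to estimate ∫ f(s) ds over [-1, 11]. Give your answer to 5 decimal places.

h = 2, n = 6.
(h/2)·[y₀ + 2y₁ + 2y₂ + 2y₃ + 2y₄ + 2y₅ + y₆] = 1·(163.780) = 163.78000.

163.78000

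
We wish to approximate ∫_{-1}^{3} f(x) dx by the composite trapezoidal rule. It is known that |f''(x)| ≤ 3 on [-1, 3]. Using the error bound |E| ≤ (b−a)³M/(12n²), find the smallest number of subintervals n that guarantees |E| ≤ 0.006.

52

Need 192/(12n²) ≤ 0.006.
n² ≥ 192/(12·0.006) = 2666.67 ⇒ n ≥ 51.6398, so the smallest n is 52.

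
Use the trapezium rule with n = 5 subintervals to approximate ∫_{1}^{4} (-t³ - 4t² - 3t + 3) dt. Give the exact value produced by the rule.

-163.32

h = (4 − 1)/5 = 0.6.
Nodes t₀,…,t₅ = 1, 1.6, 2.2, 2.8, 3.4, 4.
f(t) = -t³ - 4t² - 3t + 3: f₀=-5, f₁=-16.136, f₂=-33.608, f₃=-58.712, f₄=-92.744, f₅=-137.
(h/2)·[f₀ + 2f₁ + 2f₂ + 2f₃ + 2f₄ + f₅] = 0.3·(-544.4) = -163.32.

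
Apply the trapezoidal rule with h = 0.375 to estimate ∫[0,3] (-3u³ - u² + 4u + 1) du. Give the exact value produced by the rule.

-49.76953125

h = (3 − 0)/8 = 0.375.
Nodes u₀,…,u₈ = 0, 0.375, 0.75, 1.125, 1.5, 1.875, 2.25, 2.625, 3.
f(u) = -3u³ - u² + 4u + 1: f₀=1, f₁=2.201171875, f₂=2.171875, f₃=-0.037109375, f₄=-5.375, f₅=-14.791015625, f₆=-29.234375, f₇=-49.654296875, f₈=-77.
(h/2)·[f₀ + 2f₁ + 2f₂ + 2f₃ + 2f₄ + 2f₅ + 2f₆ + 2f₇ + f₈] = 0.1875·(-265.4375) = -49.76953125.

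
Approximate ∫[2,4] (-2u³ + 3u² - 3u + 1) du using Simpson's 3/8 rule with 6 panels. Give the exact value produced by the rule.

h = (4 − 2)/6 = 0.333333.
Nodes u₀,…,u₆ = 2, 2.333333, 2.666667, 3, 3.333333, 3.666667, 4.
f(u) = -2u³ + 3u² - 3u + 1: f₀=-9, f₁=-15.074074, f₂=-23.592593, f₃=-35, f₄=-49.740741, f₅=-68.259259, f₆=-91.
(3h/8)·[f₀ + 3f₁ + 3f₂ + 2f₃ + 3f₄ + 3f₅ + f₆] = 0.125·(-640) = -80.

-80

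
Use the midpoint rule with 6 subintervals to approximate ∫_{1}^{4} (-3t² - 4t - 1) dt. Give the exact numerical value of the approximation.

-95.8125

h = (4 − 1)/6 = 0.5.
Midpoints m₁,…,m₆ = 1.25, 1.75, 2.25, 2.75, 3.25, 3.75.
f(m₁)=-10.6875, f(m₂)=-17.1875, f(m₃)=-25.1875, f(m₄)=-34.6875, f(m₅)=-45.6875, f(m₆)=-58.1875.
h·[f(m₁) + f(m₂) + f(m₃) + f(m₄) + f(m₅) + f(m₆)] = 0.5·(-191.625) = -95.8125.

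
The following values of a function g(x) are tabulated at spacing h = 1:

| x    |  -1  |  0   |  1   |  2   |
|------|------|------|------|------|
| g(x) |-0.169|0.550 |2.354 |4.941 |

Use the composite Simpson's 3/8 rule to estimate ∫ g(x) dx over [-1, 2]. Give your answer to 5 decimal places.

h = 1, n = 3.
(3h/8)·[y₀ + 3y₁ + 3y₂ + y₃] = 0.375·(13.484) = 5.05650.

5.05650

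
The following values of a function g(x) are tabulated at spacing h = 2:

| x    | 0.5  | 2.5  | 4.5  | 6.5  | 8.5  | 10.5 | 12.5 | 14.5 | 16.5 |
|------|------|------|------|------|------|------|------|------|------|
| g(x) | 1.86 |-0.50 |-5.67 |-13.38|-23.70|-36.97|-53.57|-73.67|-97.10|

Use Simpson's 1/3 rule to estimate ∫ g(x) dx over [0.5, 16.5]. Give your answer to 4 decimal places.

h = 2, n = 8.
(h/3)·[y₀ + 4y₁ + 2y₂ + 4y₃ + 2y₄ + 4y₅ + 2y₆ + 4y₇ + y₈] = 0.666667·(-759.20) = -506.1333.

-506.1333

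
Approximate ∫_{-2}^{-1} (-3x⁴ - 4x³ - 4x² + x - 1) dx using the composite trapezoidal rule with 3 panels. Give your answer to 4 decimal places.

h = (-1 − (-2))/3 = 0.333333.
Nodes x₀,…,x₃ = -2, -1.666667, -1.333333, -1.
f(x) = -3x⁴ - 4x³ - 4x² + x - 1: f₀=-35, f₁=-18.407407, f₂=-9.444444, f₃=-5.
(h/2)·[f₀ + 2f₁ + 2f₂ + f₃] = 0.166667·(-95.703704) = -15.9506.

-15.9506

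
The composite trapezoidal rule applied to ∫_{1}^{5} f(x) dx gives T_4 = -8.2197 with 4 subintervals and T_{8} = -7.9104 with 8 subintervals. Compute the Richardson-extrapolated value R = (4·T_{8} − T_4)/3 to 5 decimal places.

R = (4·T_{8} − T_4) / 3 = (4·(-7.9104) − (-8.2197))/3 = (-23.4219)/3 = -7.80730.

-7.80730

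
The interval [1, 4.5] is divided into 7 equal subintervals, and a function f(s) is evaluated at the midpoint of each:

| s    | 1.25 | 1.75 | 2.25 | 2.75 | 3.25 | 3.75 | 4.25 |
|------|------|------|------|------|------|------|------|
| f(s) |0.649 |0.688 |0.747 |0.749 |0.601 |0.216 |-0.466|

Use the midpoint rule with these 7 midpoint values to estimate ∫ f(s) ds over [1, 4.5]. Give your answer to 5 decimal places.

1.59200

h = 0.5, n = 7.
h·[y(m₁) + y(m₂) + y(m₃) + y(m₄) + y(m₅) + y(m₆) + y(m₇)] = 0.5·(3.184) = 1.59200.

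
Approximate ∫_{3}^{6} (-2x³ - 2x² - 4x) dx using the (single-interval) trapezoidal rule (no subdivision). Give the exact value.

-918

T = (b−a)/2 · [f(3) + f(6)] = 1.5·[(-84) + (-528)] = -918.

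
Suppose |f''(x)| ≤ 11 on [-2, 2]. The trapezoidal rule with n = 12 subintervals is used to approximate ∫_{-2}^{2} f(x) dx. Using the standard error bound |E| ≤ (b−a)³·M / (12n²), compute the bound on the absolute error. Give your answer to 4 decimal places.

|E| ≤ (4)³·11 / (12·12²) = 704/1728 = 0.4074.

0.4074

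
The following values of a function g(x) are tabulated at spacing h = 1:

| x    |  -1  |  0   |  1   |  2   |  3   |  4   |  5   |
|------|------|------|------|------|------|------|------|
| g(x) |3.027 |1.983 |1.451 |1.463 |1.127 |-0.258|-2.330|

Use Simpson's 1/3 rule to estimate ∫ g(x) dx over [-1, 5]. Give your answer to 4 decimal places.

h = 1, n = 6.
(h/3)·[y₀ + 4y₁ + 2y₂ + 4y₃ + 2y₄ + 4y₅ + y₆] = 0.333333·(18.605) = 6.2017.

6.2017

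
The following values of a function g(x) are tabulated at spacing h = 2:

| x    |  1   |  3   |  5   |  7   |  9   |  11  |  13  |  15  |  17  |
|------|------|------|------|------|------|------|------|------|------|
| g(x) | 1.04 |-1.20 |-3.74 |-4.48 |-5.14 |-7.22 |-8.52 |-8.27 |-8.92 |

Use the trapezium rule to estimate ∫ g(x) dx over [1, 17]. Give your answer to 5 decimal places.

h = 2, n = 8.
(h/2)·[y₀ + 2y₁ + 2y₂ + 2y₃ + 2y₄ + 2y₅ + 2y₆ + 2y₇ + y₈] = 1·(-85.02) = -85.02000.

-85.02000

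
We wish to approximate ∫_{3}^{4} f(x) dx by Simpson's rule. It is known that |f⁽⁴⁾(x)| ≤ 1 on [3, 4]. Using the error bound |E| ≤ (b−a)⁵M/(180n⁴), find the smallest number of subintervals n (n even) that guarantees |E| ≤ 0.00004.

Need 1/(180n⁴) ≤ 0.00004.
n⁴ ≥ 1/(180·0.00004) = 138.889 ⇒ n ≥ 3.4329, so the smallest even n is 4. (n must be even for Simpson's rule.)

4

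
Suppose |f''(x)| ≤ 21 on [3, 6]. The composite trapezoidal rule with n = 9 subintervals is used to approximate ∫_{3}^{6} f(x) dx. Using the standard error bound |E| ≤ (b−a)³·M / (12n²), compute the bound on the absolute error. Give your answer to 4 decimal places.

|E| ≤ (3)³·21 / (12·9²) = 567/972 = 0.5833.

0.5833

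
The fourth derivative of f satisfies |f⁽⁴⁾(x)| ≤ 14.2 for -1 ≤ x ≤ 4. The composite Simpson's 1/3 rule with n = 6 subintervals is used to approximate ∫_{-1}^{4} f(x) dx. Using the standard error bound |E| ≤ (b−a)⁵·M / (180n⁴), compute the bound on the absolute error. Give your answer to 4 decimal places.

0.1902

|E| ≤ (5)⁵·14.2 / (180·6⁴) = 44375/233280 = 0.1902.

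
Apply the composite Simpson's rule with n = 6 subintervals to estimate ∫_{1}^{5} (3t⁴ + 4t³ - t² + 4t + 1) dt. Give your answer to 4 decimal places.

h = (5 − 1)/6 = 0.666667.
Nodes t₀,…,t₆ = 1, 1.666667, 2.333333, 3, 3.666667, 4.333333, 5.
f(t) = 3t⁴ + 4t³ - t² + 4t + 1: f₀=11, f₁=46.555556, f₂=144.629630, f₃=355, f₄=741.666667, f₅=1382.851852, f₆=2371.
(h/3)·[f₀ + 4f₁ + 2f₂ + 4f₃ + 2f₄ + 4f₅ + f₆] = 0.222222·(11292.222222) = 2509.3827.

2509.3827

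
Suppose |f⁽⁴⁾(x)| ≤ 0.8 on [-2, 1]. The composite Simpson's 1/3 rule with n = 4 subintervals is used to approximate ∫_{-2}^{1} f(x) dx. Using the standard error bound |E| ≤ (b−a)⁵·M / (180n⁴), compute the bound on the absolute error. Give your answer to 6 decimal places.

|E| ≤ (3)⁵·0.8 / (180·4⁴) = 194.4/46080 = 0.004219.

0.004219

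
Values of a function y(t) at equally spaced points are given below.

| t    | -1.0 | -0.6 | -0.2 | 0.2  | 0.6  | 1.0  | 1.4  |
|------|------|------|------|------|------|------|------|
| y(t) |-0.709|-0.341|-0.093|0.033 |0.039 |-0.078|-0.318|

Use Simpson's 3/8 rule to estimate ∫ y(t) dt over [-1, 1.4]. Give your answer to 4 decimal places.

h = 0.4, n = 6.
(3h/8)·[y₀ + 3y₁ + 3y₂ + 2y₃ + 3y₄ + 3y₅ + y₆] = 0.15·(-2.380) = -0.3570.

-0.3570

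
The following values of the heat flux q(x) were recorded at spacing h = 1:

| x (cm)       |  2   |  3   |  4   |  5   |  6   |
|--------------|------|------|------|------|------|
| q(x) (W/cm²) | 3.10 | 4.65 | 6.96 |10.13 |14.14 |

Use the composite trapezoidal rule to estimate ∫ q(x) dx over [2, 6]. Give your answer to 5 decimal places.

h = 1, n = 4.
(h/2)·[y₀ + 2y₁ + 2y₂ + 2y₃ + y₄] = 0.5·(60.72) = 30.36000.

30.36000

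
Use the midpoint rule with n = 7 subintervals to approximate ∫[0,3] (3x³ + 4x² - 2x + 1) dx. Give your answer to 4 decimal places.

89.9464

h = (3 − 0)/7 = 0.428571.
Midpoints m₁,…,m₇ = 0.214286, 0.642857, 1.071429, 1.5, 1.928571, 2.357143, 2.785714.
f(m₁)=0.784621, f(m₂)=2.164359, f(m₃)=7.138848, f(m₄)=17.125, f(m₅)=33.539723, f(m₆)=57.799927, f(m₇)=91.322522.
h·[f(m₁) + f(m₂) + f(m₃) + f(m₄) + f(m₅) + f(m₆) + f(m₇)] = 0.428571·(209.875) = 89.9464.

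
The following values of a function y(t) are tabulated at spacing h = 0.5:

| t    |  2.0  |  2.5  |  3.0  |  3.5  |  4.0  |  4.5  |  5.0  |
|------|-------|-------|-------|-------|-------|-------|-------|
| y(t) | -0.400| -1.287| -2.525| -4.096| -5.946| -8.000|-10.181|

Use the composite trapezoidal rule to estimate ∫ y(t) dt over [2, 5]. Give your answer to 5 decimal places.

h = 0.5, n = 6.
(h/2)·[y₀ + 2y₁ + 2y₂ + 2y₃ + 2y₄ + 2y₅ + y₆] = 0.25·(-54.289) = -13.57225.

-13.57225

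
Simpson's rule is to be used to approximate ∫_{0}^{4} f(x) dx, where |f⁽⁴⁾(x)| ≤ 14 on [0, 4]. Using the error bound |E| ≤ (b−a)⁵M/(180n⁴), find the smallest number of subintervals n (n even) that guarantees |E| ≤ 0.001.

18

Need 14336/(180n⁴) ≤ 0.001.
n⁴ ≥ 14336/(180·0.001) = 79644.4 ⇒ n ≥ 16.7992, so the smallest even n is 18. (n must be even for Simpson's rule.)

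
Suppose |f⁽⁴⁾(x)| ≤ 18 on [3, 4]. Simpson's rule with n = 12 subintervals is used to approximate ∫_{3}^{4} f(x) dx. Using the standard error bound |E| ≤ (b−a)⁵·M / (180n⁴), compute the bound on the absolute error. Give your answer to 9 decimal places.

0.000004823

|E| ≤ (1)⁵·18 / (180·12⁴) = 18/3732480 = 0.000004823.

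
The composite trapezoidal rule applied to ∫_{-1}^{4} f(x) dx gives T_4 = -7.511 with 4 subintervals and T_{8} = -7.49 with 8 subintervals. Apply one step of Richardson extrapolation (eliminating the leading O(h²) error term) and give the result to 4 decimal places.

R = (4·T_{8} − T_4) / 3 = (4·(-7.49) − (-7.511))/3 = (-22.449)/3 = -7.4830.

-7.4830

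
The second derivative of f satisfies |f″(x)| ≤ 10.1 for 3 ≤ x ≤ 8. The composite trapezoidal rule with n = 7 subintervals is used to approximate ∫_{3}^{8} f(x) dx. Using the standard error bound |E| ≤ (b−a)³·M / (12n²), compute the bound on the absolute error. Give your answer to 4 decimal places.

|E| ≤ (5)³·10.1 / (12·7²) = 1262.5/588 = 2.1471.

2.1471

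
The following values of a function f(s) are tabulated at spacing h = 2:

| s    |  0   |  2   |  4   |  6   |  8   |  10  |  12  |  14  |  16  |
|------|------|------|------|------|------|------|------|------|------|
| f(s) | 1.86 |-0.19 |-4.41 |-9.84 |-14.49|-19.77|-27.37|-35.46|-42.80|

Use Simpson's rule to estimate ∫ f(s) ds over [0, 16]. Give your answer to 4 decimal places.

h = 2, n = 8.
(h/3)·[y₀ + 4y₁ + 2y₂ + 4y₃ + 2y₄ + 4y₅ + 2y₆ + 4y₇ + y₈] = 0.666667·(-394.52) = -263.0133.

-263.0133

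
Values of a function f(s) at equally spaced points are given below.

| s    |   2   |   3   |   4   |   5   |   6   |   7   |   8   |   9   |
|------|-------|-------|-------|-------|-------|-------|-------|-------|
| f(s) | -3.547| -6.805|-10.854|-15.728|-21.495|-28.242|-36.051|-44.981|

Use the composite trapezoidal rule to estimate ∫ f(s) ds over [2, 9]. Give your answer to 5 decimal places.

-143.43900

h = 1, n = 7.
(h/2)·[y₀ + 2y₁ + 2y₂ + 2y₃ + 2y₄ + 2y₅ + 2y₆ + y₇] = 0.5·(-286.878) = -143.43900.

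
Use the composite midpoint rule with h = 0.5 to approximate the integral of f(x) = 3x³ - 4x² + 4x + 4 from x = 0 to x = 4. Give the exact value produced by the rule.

153.5

h = (4 − 0)/8 = 0.5.
Midpoints m₁,…,m₈ = 0.25, 0.75, 1.25, 1.75, 2.25, 2.75, 3.25, 3.75.
f(m₁)=4.796875, f(m₂)=6.015625, f(m₃)=8.609375, f(m₄)=14.828125, f(m₅)=26.921875, f(m₆)=47.140625, f(m₇)=77.734375, f(m₈)=120.953125.
h·[f(m₁) + f(m₂) + f(m₃) + f(m₄) + f(m₅) + f(m₆) + f(m₇) + f(m₈)] = 0.5·(307) = 153.5.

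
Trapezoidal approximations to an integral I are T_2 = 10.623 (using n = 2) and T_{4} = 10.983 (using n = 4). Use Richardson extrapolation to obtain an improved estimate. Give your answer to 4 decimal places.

11.1030

R = (4·T_{4} − T_2) / 3 = (4·10.983 − 10.623)/3 = (33.309)/3 = 11.1030.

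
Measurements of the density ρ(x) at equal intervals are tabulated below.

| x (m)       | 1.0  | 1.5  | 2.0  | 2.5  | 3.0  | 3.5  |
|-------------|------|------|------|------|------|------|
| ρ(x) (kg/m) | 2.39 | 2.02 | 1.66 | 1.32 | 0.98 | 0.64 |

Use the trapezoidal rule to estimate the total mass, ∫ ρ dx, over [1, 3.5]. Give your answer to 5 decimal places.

3.74750

h = 0.5, n = 5.
(h/2)·[y₀ + 2y₁ + 2y₂ + 2y₃ + 2y₄ + y₅] = 0.25·(14.99) = 3.74750.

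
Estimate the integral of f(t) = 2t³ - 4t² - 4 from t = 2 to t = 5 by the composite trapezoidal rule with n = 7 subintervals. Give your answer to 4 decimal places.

h = (5 − 2)/7 = 0.428571.
Nodes t₀,…,t₇ = 2, 2.428571, 2.857143, 3.285714, 3.714286, 4.142857, 4.571429, 5.
f(t) = 2t³ - 4t² - 4: f₀=-4, f₁=1.055394, f₂=9.994169, f₃=23.760933, f₄=43.300292, f₅=69.556851, f₆=103.475219, f₇=146.
(h/2)·[f₀ + 2f₁ + 2f₂ + 2f₃ + 2f₄ + 2f₅ + 2f₆ + f₇] = 0.214286·(644.285714) = 138.0612.

138.0612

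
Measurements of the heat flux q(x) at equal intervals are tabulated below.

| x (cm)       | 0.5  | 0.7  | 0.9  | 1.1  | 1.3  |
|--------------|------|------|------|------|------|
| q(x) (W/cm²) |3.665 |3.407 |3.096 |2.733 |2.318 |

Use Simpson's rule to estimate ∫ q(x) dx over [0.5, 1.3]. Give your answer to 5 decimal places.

h = 0.2, n = 4.
(h/3)·[y₀ + 4y₁ + 2y₂ + 4y₃ + y₄] = 0.066667·(36.735) = 2.44900.

2.44900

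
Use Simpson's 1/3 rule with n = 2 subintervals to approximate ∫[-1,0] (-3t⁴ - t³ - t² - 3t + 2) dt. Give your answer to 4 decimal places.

h = (0 − (-1))/2 = 0.5.
Nodes t₀,…,t₂ = -1, -0.5, 0.
f(t) = -3t⁴ - t³ - t² - 3t + 2: f₀=2, f₁=3.1875, f₂=2.
(h/3)·[f₀ + 4f₁ + f₂] = 0.166667·(16.75) = 2.7917.

2.7917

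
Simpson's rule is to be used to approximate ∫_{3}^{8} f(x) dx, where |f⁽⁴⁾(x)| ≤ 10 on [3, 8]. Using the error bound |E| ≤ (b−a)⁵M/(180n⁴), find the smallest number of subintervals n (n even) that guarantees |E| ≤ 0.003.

Need 31250/(180n⁴) ≤ 0.003.
n⁴ ≥ 31250/(180·0.003) = 57870.4 ⇒ n ≥ 15.5101, so the smallest even n is 16. (n must be even for Simpson's rule.)

16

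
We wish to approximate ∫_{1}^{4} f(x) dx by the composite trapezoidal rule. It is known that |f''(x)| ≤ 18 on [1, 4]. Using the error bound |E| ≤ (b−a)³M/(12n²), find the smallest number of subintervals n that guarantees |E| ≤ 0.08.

23

Need 486/(12n²) ≤ 0.08.
n² ≥ 486/(12·0.08) = 506.25 ⇒ n ≥ 22.5000, so the smallest n is 23.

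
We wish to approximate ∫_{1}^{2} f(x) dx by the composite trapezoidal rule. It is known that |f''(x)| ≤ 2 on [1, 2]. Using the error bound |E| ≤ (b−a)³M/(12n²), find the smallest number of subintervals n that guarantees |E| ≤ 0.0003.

24

Need 2/(12n²) ≤ 0.0003.
n² ≥ 2/(12·0.0003) = 555.556 ⇒ n ≥ 23.5702, so the smallest n is 24.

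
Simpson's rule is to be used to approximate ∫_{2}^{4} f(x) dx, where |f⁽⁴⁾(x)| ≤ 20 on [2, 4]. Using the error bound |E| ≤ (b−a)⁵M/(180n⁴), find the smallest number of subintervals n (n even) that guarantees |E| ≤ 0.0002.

Need 640/(180n⁴) ≤ 0.0002.
n⁴ ≥ 640/(180·0.0002) = 17777.8 ⇒ n ≥ 11.5470, so the smallest even n is 12. (n must be even for Simpson's rule.)

12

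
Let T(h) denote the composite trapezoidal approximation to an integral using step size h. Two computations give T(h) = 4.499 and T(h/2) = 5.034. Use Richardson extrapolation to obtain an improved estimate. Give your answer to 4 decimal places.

5.2123

R = (4·T(h/2) − T(h)) / 3 = (4·5.034 − 4.499)/3 = (15.637)/3 = 5.2123.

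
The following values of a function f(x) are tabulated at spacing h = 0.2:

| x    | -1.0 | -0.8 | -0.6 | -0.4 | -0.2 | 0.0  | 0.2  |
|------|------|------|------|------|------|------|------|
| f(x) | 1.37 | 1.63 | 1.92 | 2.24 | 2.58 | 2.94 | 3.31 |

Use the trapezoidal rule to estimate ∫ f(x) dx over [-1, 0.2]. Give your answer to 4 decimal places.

2.7300

h = 0.2, n = 6.
(h/2)·[y₀ + 2y₁ + 2y₂ + 2y₃ + 2y₄ + 2y₅ + y₆] = 0.1·(27.30) = 2.7300.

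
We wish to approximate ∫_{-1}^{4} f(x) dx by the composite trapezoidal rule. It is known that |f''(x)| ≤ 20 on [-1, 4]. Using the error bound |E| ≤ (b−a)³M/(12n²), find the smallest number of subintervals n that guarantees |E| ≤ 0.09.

Need 2500/(12n²) ≤ 0.09.
n² ≥ 2500/(12·0.09) = 2314.81 ⇒ n ≥ 48.1125, so the smallest n is 49.

49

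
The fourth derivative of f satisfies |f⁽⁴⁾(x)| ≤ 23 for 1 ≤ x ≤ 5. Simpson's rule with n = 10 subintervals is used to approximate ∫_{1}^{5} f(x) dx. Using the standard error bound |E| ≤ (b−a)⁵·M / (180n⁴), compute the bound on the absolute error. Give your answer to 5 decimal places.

0.01308

|E| ≤ (4)⁵·23 / (180·10⁴) = 23552/1800000 = 0.01308.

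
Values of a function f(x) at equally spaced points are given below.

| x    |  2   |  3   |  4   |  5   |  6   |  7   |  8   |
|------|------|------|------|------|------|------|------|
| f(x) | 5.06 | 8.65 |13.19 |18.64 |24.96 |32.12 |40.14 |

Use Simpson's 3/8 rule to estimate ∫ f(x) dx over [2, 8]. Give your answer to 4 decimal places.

h = 1, n = 6.
(3h/8)·[y₀ + 3y₁ + 3y₂ + 2y₃ + 3y₄ + 3y₅ + y₆] = 0.375·(319.24) = 119.7150.

119.7150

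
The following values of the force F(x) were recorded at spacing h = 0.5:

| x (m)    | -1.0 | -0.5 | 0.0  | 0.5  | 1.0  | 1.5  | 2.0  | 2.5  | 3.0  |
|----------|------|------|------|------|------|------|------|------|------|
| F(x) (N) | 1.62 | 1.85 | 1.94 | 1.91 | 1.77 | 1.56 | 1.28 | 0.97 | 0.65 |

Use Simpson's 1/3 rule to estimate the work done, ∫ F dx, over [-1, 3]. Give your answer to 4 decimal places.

6.2350

h = 0.5, n = 8.
(h/3)·[y₀ + 4y₁ + 2y₂ + 4y₃ + 2y₄ + 4y₅ + 2y₆ + 4y₇ + y₈] = 0.166667·(37.41) = 6.2350.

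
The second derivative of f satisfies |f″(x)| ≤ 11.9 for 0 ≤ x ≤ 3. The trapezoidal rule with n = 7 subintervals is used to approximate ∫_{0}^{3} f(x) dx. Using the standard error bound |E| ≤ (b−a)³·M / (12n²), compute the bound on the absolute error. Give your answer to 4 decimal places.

0.5464

|E| ≤ (3)³·11.9 / (12·7²) = 321.3/588 = 0.5464.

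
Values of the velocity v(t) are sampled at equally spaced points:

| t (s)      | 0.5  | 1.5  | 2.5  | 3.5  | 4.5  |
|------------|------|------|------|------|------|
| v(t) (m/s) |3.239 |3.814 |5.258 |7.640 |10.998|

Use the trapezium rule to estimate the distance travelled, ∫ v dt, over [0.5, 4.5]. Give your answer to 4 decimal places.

h = 1, n = 4.
(h/2)·[y₀ + 2y₁ + 2y₂ + 2y₃ + y₄] = 0.5·(47.661) = 23.8305.

23.8305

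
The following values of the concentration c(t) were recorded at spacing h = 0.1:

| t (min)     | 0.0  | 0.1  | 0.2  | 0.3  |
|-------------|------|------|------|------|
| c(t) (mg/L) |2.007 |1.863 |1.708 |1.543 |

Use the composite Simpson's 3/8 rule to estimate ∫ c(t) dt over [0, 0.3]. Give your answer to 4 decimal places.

0.5349

h = 0.1, n = 3.
(3h/8)·[y₀ + 3y₁ + 3y₂ + y₃] = 0.0375·(14.263) = 0.5349.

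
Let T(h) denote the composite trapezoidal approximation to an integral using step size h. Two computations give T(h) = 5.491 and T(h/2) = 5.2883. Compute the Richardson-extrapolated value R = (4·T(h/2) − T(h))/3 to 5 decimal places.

R = (4·T(h/2) − T(h)) / 3 = (4·5.2883 − 5.491)/3 = (15.6622)/3 = 5.22073.

5.22073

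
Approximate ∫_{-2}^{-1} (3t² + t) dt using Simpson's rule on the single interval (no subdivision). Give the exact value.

5.5

S = (b−a)/6 · [f(-2) + 4f(-1.5) + f(-1)] = 0.166667·[10 + 4·5.25 + 2] = 5.5.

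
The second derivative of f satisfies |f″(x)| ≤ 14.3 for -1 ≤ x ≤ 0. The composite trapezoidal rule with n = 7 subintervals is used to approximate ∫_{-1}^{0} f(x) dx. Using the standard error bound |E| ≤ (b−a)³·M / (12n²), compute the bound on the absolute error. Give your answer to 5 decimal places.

0.02432

|E| ≤ (1)³·14.3 / (12·7²) = 14.3/588 = 0.02432.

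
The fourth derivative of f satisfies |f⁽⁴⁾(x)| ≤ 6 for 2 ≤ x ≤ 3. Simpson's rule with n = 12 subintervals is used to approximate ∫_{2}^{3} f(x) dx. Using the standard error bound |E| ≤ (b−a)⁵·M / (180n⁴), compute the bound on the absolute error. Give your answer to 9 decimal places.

0.000001608

|E| ≤ (1)⁵·6 / (180·12⁴) = 6/3732480 = 0.000001608.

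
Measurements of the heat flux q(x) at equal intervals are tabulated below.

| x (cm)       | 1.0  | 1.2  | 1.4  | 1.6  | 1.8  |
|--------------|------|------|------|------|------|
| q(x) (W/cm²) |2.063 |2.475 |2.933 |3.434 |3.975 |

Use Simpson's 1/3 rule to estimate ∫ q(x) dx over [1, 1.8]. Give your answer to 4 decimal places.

h = 0.2, n = 4.
(h/3)·[y₀ + 4y₁ + 2y₂ + 4y₃ + y₄] = 0.066667·(35.540) = 2.3693.

2.3693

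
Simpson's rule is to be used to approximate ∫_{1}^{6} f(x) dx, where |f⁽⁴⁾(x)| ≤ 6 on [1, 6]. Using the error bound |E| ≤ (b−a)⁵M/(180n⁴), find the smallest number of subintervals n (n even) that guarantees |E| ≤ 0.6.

Need 18750/(180n⁴) ≤ 0.6.
n⁴ ≥ 18750/(180·0.6) = 173.611 ⇒ n ≥ 3.6299, so the smallest even n is 4. (n must be even for Simpson's rule.)

4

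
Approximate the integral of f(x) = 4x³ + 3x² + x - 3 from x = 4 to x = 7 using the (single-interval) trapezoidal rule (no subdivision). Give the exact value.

2742

T = (b−a)/2 · [f(4) + f(7)] = 1.5·[305 + 1523] = 2742.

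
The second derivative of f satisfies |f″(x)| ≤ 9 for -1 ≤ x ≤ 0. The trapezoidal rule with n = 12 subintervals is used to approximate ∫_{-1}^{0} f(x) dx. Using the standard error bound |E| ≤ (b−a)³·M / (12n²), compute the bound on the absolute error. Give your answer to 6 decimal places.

|E| ≤ (1)³·9 / (12·12²) = 9/1728 = 0.005208.

0.005208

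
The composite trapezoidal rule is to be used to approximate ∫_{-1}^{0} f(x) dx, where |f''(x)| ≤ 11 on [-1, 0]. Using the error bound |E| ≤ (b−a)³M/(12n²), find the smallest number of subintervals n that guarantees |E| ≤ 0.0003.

56

Need 11/(12n²) ≤ 0.0003.
n² ≥ 11/(12·0.0003) = 3055.56 ⇒ n ≥ 55.2771, so the smallest n is 56.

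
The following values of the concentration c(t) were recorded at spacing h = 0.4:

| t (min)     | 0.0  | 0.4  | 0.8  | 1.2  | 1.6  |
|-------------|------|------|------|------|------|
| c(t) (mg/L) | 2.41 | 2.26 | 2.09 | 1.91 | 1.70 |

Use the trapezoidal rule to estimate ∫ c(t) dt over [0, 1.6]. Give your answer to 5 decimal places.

3.32600

h = 0.4, n = 4.
(h/2)·[y₀ + 2y₁ + 2y₂ + 2y₃ + y₄] = 0.2·(16.63) = 3.32600.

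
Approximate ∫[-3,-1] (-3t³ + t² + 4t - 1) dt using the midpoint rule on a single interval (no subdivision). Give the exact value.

M = (b−a)·f(-2) = 2·(19) = 38.

38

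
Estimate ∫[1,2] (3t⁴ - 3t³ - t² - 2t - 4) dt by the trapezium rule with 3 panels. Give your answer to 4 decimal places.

-1.4753

h = (2 − 1)/3 = 0.333333.
Nodes t₀,…,t₃ = 1, 1.333333, 1.666667, 2.
f(t) = 3t⁴ - 3t³ - t² - 2t - 4: f₀=-7, f₁=-6.074074, f₂=-0.851852, f₃=12.
(h/2)·[f₀ + 2f₁ + 2f₂ + f₃] = 0.166667·(-8.851852) = -1.4753.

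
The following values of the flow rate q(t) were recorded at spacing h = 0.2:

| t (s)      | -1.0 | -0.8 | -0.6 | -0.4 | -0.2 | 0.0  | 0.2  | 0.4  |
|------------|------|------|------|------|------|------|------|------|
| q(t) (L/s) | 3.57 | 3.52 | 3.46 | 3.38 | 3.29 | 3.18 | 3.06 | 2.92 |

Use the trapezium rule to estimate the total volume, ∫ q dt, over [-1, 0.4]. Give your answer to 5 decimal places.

4.62700

h = 0.2, n = 7.
(h/2)·[y₀ + 2y₁ + 2y₂ + 2y₃ + 2y₄ + 2y₅ + 2y₆ + y₇] = 0.1·(46.27) = 4.62700.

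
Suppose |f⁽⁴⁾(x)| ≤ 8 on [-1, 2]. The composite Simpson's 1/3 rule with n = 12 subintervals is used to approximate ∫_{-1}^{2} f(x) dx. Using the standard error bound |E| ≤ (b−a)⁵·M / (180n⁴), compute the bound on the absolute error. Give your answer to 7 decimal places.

0.0005208

|E| ≤ (3)⁵·8 / (180·12⁴) = 1944/3732480 = 0.0005208.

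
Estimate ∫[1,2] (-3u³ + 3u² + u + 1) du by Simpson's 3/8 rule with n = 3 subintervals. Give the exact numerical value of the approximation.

-1.75

h = (2 − 1)/3 = 0.333333.
Nodes u₀,…,u₃ = 1, 1.333333, 1.666667, 2.
f(u) = -3u³ + 3u² + u + 1: f₀=2, f₁=0.555556, f₂=-2.888889, f₃=-9.
(3h/8)·[f₀ + 3f₁ + 3f₂ + f₃] = 0.125·(-14) = -1.75.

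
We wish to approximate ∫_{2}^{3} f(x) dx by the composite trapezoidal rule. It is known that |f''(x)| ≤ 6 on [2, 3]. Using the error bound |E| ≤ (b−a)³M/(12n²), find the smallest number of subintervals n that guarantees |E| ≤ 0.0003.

41

Need 6/(12n²) ≤ 0.0003.
n² ≥ 6/(12·0.0003) = 1666.67 ⇒ n ≥ 40.8248, so the smallest n is 41.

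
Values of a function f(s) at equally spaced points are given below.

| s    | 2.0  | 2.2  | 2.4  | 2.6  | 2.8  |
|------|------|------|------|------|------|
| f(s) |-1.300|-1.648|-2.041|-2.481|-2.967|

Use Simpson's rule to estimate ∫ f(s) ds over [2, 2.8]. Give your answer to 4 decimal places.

-1.6577

h = 0.2, n = 4.
(h/3)·[y₀ + 4y₁ + 2y₂ + 4y₃ + y₄] = 0.066667·(-24.865) = -1.6577.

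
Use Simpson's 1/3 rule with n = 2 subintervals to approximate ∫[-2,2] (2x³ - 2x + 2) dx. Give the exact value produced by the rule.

h = (2 − (-2))/2 = 2.
Nodes x₀,…,x₂ = -2, 0, 2.
f(x) = 2x³ - 2x + 2: f₀=-10, f₁=2, f₂=14.
(h/3)·[f₀ + 4f₁ + f₂] = 0.666667·(12) = 8.

8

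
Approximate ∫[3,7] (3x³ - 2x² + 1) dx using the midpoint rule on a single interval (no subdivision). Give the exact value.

1304

M = (b−a)·f(5) = 4·(326) = 1304.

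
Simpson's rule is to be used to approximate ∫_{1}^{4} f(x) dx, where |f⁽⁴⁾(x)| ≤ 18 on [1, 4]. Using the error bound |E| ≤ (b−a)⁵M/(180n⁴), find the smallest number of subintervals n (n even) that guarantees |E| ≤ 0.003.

10

Need 4374/(180n⁴) ≤ 0.003.
n⁴ ≥ 4374/(180·0.003) = 8100 ⇒ n ≥ 9.4868, so the smallest even n is 10. (n must be even for Simpson's rule.)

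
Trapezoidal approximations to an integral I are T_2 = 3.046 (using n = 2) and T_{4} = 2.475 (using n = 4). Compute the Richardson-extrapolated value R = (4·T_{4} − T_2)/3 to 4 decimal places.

R = (4·T_{4} − T_2) / 3 = (4·2.475 − 3.046)/3 = (6.854)/3 = 2.2847.

2.2847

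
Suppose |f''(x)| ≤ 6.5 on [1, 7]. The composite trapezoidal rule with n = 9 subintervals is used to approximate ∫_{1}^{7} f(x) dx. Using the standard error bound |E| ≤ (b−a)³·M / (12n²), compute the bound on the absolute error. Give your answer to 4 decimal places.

|E| ≤ (6)³·6.5 / (12·9²) = 1404/972 = 1.4444.

1.4444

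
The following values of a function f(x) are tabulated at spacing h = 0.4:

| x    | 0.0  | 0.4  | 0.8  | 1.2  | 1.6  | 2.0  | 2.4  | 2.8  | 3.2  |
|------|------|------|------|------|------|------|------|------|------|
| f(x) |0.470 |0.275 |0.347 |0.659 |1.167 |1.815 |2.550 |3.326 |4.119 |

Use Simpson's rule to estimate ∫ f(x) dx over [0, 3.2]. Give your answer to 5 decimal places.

h = 0.4, n = 8.
(h/3)·[y₀ + 4y₁ + 2y₂ + 4y₃ + 2y₄ + 4y₅ + 2y₆ + 4y₇ + y₈] = 0.133333·(37.017) = 4.93560.

4.93560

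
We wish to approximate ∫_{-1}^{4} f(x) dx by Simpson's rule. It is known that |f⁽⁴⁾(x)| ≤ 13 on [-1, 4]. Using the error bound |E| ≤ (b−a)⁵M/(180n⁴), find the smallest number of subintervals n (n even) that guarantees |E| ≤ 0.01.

Need 40625/(180n⁴) ≤ 0.01.
n⁴ ≥ 40625/(180·0.01) = 22569.4 ⇒ n ≥ 12.2569, so the smallest even n is 14. (n must be even for Simpson's rule.)

14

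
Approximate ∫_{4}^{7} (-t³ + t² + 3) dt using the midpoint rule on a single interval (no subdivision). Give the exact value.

-399.375

M = (b−a)·f(5.5) = 3·(-133.125) = -399.375.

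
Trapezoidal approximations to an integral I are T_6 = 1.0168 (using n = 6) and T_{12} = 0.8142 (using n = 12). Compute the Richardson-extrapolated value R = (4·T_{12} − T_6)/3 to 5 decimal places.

R = (4·T_{12} − T_6) / 3 = (4·0.8142 − 1.0168)/3 = (2.2400)/3 = 0.74667.

0.74667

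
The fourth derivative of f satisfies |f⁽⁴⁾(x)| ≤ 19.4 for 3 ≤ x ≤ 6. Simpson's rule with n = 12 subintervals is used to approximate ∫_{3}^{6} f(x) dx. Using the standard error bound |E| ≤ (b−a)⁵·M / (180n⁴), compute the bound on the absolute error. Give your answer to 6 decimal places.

0.001263

|E| ≤ (3)⁵·19.4 / (180·12⁴) = 4714.2/3732480 = 0.001263.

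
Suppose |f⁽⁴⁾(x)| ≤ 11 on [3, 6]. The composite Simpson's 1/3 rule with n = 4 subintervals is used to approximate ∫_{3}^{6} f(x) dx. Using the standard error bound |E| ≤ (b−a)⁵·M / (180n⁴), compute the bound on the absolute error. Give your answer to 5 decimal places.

0.05801

|E| ≤ (3)⁵·11 / (180·4⁴) = 2673/46080 = 0.05801.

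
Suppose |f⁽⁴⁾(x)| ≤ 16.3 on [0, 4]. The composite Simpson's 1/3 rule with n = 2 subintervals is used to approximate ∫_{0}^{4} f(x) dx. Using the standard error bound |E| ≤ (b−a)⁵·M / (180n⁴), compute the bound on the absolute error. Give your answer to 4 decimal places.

|E| ≤ (4)⁵·16.3 / (180·2⁴) = 16691.2/2880 = 5.7956.

5.7956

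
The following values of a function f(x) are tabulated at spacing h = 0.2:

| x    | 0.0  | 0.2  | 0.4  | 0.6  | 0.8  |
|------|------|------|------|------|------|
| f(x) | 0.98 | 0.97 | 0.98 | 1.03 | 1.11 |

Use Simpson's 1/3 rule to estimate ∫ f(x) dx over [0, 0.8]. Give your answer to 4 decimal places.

0.8033

h = 0.2, n = 4.
(h/3)·[y₀ + 4y₁ + 2y₂ + 4y₃ + y₄] = 0.066667·(12.05) = 0.8033.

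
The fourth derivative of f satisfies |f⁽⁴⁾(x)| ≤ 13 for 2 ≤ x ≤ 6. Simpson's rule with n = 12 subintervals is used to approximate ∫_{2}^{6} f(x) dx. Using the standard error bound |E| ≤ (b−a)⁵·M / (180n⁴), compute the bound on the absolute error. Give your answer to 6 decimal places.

0.003567

|E| ≤ (4)⁵·13 / (180·12⁴) = 13312/3732480 = 0.003567.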